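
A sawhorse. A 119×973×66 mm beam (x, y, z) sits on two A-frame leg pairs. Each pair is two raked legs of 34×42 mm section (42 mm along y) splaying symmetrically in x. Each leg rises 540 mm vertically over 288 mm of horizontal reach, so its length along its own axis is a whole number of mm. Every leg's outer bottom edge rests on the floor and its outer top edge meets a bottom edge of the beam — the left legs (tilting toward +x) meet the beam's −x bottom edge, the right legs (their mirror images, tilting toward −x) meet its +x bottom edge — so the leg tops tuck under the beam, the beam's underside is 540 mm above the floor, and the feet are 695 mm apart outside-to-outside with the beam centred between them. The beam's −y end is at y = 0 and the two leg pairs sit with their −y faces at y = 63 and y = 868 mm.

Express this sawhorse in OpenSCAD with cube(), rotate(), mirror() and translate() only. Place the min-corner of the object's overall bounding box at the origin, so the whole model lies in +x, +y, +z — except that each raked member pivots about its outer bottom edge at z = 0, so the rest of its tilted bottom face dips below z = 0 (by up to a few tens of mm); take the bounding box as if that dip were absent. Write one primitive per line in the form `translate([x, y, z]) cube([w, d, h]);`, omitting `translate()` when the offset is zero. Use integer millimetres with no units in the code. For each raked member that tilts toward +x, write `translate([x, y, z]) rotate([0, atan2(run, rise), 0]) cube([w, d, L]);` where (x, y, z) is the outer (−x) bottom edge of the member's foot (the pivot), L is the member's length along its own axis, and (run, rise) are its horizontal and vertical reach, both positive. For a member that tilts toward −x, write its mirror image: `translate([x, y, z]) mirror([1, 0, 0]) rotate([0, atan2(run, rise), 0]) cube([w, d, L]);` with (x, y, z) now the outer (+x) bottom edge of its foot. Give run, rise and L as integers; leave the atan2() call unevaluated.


translate([288, 0, 540]) cube([119, 973, 66]);
translate([0, 63, 0]) rotate([0, atan2(288, 540), 0]) cube([34, 42, 612]);
translate([695, 63, 0]) mirror([1, 0, 0]) rotate([0, atan2(288, 540), 0]) cube([34, 42, 612]);
translate([0, 868, 0]) rotate([0, atan2(288, 540), 0]) cube([34, 42, 612]);
translate([695, 868, 0]) mirror([1, 0, 0]) rotate([0, atan2(288, 540), 0]) cube([34, 42, 612]);


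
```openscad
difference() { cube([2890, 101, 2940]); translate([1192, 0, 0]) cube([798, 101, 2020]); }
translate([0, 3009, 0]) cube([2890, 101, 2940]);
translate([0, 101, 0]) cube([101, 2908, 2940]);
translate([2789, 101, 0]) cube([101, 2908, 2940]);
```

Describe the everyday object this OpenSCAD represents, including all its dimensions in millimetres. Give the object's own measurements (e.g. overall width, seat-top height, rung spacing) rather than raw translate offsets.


A single room: four walls, each 2940 mm tall and 101 mm thick, enclosing an outside footprint 2890×3110 mm (x × y), no floor or roof. The front and back walls (−y and +y sides) run the full x-width; the side walls fit between their inner faces. A door opening 798 mm wide and 2020 mm tall is cut through the front wall from the floor up, its −x edge 1192 mm from the wall's −x end.


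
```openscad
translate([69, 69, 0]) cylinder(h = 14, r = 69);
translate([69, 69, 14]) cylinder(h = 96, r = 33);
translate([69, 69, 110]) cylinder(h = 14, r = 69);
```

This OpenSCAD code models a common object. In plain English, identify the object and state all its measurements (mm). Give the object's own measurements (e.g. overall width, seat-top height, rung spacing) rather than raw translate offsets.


A spool: two coaxial disc flanges of radius 69 mm and thickness 14 mm, joined by a core cylinder of radius 33 mm and height 96 mm. The lower flange rests on z = 0 and the three cylinders share a vertical axis.


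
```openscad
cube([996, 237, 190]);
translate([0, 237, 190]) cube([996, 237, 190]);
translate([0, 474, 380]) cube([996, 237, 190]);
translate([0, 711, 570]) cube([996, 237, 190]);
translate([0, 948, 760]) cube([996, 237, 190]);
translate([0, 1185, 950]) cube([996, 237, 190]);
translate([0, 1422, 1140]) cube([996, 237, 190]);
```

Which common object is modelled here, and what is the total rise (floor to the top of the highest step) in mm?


A staircase. The total rise is 1330 mm.

7 identical blocks, each offset up and back from the previous — a staircase. Each step is 190 mm tall and there are 7 of them, so the total rise is 7 × 190 = 1330 mm.


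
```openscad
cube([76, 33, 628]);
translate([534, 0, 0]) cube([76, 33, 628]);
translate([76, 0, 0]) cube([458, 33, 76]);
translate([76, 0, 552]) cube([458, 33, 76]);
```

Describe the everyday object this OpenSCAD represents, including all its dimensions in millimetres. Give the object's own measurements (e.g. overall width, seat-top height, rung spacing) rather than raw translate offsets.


A rectangular picture frame lying in the x–z plane (depth along y). The opening is 458 mm wide (x) by 476 mm tall (z), surrounded by a border 76 mm wide on all four sides. The frame is 33 mm deep and is made of two full-height vertical stiles with two horizontal rails fitted between them.


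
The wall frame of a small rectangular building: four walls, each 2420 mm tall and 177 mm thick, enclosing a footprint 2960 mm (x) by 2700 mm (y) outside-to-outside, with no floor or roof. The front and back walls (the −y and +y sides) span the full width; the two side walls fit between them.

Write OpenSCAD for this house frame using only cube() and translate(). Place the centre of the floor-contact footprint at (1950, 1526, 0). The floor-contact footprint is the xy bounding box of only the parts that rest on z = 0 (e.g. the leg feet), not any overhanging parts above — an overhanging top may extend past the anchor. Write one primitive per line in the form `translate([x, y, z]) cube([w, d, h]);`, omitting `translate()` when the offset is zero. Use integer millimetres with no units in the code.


translate([470, 176, 0]) cube([2960, 177, 2420]);
translate([470, 2699, 0]) cube([2960, 177, 2420]);
translate([470, 353, 0]) cube([177, 2346, 2420]);
translate([3253, 353, 0]) cube([177, 2346, 2420]);


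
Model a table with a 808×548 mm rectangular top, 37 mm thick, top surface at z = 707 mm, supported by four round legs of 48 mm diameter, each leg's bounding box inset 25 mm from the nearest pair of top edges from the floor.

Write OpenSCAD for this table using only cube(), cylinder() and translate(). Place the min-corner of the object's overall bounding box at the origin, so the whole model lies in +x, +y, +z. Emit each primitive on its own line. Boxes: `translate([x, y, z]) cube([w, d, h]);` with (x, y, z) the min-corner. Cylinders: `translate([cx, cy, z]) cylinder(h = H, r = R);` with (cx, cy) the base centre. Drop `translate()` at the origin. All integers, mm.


translate([0, 0, 670]) cube([808, 548, 37]);
translate([49, 49, 0]) cylinder(h = 670, r = 24);
translate([759, 49, 0]) cylinder(h = 670, r = 24);
translate([49, 499, 0]) cylinder(h = 670, r = 24);
translate([759, 499, 0]) cylinder(h = 670, r = 24);


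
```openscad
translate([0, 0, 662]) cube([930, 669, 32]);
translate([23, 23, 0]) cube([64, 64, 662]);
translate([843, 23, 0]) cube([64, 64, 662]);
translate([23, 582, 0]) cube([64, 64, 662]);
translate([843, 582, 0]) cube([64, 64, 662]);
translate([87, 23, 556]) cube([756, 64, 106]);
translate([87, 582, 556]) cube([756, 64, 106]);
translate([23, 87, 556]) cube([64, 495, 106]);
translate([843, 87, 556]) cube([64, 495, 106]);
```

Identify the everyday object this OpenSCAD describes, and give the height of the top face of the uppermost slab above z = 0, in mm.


A table. The table height is 694 mm.

A 930×669×32 slab sits at z = 662 on four 64 mm square posts — a table. The top surface is at 662 + 32 = 694 mm.


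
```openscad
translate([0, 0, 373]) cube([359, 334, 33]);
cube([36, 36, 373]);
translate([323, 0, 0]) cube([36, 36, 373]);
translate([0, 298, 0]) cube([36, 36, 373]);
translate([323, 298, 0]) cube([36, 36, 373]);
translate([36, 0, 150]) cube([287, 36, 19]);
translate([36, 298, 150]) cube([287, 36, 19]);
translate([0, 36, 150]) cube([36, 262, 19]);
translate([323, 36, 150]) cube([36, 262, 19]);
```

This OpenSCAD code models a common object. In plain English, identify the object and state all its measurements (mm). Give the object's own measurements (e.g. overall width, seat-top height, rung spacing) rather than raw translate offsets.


A simple wooden stool: a rectangular seat 359 mm (x) by 334 mm (y), 33 mm thick, top face at z = 406 mm, on four square legs, each 36×36 mm in cross-section. The legs rest on z = 0, each flush with a corner of the seat. Four stretchers, 36 mm wide and 19 mm tall, connect adjacent legs with their undersides at z = 150 mm, each running between the inner faces of the legs it joins and aligned with the legs' outer faces on the other axis.


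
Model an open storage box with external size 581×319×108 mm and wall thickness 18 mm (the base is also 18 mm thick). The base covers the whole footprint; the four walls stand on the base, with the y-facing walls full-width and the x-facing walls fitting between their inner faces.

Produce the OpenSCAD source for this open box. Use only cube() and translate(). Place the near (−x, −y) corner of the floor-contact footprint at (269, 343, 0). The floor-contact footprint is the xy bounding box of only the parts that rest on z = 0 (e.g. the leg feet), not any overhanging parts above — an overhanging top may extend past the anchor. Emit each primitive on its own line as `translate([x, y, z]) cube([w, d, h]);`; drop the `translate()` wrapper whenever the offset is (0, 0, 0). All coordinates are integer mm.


translate([269, 343, 0]) cube([581, 319, 18]);
translate([269, 343, 18]) cube([581, 18, 90]);
translate([269, 644, 18]) cube([581, 18, 90]);
translate([269, 361, 18]) cube([18, 283, 90]);
translate([832, 361, 18]) cube([18, 283, 90]);


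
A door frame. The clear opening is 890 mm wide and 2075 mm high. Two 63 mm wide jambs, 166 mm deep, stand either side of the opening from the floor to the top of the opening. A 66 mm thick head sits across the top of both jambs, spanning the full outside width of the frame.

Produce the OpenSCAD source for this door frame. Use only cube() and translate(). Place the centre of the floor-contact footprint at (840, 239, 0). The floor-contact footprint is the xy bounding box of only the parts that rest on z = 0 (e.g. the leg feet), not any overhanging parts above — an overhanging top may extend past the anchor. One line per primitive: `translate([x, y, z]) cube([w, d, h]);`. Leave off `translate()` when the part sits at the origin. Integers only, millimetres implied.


translate([332, 156, 0]) cube([63, 166, 2075]);
translate([1285, 156, 0]) cube([63, 166, 2075]);
translate([332, 156, 2075]) cube([1016, 166, 66]);


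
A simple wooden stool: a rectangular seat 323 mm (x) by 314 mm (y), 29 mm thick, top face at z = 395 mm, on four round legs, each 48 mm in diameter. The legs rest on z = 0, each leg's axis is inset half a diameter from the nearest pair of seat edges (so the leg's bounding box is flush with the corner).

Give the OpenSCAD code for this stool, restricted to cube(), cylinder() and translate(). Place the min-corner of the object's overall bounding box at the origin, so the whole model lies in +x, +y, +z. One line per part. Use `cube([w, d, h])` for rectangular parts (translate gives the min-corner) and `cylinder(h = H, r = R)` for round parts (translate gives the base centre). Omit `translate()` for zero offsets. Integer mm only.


translate([0, 0, 366]) cube([323, 314, 29]);
translate([24, 24, 0]) cylinder(h = 366, r = 24);
translate([299, 24, 0]) cylinder(h = 366, r = 24);
translate([24, 290, 0]) cylinder(h = 366, r = 24);
translate([299, 290, 0]) cylinder(h = 366, r = 24);


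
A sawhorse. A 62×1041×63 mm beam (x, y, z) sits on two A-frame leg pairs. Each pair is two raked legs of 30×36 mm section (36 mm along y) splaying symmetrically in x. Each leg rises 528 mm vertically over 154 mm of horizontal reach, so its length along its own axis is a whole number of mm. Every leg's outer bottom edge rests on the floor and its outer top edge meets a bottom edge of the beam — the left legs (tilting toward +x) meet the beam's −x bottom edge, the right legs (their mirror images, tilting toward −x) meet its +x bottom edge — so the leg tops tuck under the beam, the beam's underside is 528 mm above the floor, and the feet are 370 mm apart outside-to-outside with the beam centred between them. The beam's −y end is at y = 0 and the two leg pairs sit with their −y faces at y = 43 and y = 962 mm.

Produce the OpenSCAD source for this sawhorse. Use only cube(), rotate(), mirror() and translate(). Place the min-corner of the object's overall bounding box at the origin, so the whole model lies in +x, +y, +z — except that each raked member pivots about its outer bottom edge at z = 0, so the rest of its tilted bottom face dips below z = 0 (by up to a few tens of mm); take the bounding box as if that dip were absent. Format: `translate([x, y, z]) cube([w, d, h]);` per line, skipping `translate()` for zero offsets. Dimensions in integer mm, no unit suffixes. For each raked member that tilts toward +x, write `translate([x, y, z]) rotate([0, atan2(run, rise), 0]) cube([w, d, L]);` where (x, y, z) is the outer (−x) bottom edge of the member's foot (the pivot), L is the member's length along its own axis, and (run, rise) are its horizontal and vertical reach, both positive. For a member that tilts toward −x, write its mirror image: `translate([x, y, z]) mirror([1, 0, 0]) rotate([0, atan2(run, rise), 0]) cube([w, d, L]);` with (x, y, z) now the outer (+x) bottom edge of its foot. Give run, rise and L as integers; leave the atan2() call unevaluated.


translate([154, 0, 528]) cube([62, 1041, 63]);
translate([0, 43, 0]) rotate([0, atan2(154, 528), 0]) cube([30, 36, 550]);
translate([370, 43, 0]) mirror([1, 0, 0]) rotate([0, atan2(154, 528), 0]) cube([30, 36, 550]);
translate([0, 962, 0]) rotate([0, atan2(154, 528), 0]) cube([30, 36, 550]);
translate([370, 962, 0]) mirror([1, 0, 0]) rotate([0, atan2(154, 528), 0]) cube([30, 36, 550]);


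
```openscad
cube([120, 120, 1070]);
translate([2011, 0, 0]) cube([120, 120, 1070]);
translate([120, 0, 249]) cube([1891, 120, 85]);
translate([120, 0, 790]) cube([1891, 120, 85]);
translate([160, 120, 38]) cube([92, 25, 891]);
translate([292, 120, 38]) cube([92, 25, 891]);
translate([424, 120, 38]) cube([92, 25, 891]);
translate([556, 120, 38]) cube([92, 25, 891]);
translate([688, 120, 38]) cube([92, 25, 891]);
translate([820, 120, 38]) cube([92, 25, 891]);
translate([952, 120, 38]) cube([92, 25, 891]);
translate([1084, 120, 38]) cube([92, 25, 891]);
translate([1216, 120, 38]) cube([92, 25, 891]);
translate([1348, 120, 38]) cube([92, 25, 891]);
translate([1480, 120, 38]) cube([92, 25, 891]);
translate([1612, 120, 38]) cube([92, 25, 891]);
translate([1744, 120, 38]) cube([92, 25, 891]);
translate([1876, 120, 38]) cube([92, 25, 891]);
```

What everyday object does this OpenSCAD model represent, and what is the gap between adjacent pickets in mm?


A fence section. The picket gap is 40 mm.

Two posts, two rails, 14 pickets — a fence section. Span 1891 mm holds 14 pickets of 92 mm with 15 equal gaps: ⌊(1891 − 14·92) / 15⌋ = 40 mm.


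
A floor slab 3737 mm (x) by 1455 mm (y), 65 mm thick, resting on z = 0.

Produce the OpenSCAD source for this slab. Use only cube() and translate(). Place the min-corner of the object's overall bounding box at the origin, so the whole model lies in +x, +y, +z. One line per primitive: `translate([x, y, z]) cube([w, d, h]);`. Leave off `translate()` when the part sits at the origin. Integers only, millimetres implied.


cube([3737, 1455, 65]);


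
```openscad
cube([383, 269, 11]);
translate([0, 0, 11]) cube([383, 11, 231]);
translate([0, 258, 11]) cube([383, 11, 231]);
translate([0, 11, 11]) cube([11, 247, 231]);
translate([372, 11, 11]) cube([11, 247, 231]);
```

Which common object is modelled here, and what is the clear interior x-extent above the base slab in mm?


An open box. The internal width is 361 mm.

A 383×269 base slab with four walls standing on it — an open box. The base is 383 mm wide and the walls are 11 mm thick, so the internal width is 383 − 2 × 11 = 361 mm.


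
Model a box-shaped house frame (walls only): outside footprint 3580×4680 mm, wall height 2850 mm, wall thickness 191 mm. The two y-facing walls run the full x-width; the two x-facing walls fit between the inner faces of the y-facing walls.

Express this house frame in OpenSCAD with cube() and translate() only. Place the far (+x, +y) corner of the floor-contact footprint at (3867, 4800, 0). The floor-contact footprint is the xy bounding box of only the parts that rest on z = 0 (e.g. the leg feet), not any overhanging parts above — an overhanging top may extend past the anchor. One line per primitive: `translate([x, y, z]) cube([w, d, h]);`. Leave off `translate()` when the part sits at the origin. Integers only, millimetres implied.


translate([287, 120, 0]) cube([3580, 191, 2850]);
translate([287, 4609, 0]) cube([3580, 191, 2850]);
translate([287, 311, 0]) cube([191, 4298, 2850]);
translate([3676, 311, 0]) cube([191, 4298, 2850]);


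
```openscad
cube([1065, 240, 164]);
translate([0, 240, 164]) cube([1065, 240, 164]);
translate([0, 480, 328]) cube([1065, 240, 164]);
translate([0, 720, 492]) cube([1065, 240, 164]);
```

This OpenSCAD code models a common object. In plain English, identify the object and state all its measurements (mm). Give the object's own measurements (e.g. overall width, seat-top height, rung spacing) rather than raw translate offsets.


A straight staircase of 4 solid steps. Each step is 1065 mm wide (x), 240 mm deep (y, the going) and 164 mm tall (the rise). The first step rests on the floor; each subsequent step sits one going further in +y and one rise higher in +z, directly behind and above the previous step with no overlap.


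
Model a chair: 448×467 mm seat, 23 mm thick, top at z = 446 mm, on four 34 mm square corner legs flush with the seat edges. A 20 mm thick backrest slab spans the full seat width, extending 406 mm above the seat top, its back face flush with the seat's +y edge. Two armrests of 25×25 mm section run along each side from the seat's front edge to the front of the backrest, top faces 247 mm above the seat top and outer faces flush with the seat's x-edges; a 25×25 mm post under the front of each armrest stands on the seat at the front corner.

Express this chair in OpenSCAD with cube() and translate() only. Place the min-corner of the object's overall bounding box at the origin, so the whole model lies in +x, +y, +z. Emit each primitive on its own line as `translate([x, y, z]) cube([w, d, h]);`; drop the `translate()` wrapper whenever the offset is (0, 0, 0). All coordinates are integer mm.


translate([0, 0, 423]) cube([448, 467, 23]);
cube([34, 34, 423]);
translate([414, 0, 0]) cube([34, 34, 423]);
translate([0, 433, 0]) cube([34, 34, 423]);
translate([414, 433, 0]) cube([34, 34, 423]);
translate([0, 447, 446]) cube([448, 20, 406]);
translate([0, 0, 668]) cube([25, 447, 25]);
translate([423, 0, 668]) cube([25, 447, 25]);
translate([0, 0, 446]) cube([25, 25, 222]);
translate([423, 0, 446]) cube([25, 25, 222]);


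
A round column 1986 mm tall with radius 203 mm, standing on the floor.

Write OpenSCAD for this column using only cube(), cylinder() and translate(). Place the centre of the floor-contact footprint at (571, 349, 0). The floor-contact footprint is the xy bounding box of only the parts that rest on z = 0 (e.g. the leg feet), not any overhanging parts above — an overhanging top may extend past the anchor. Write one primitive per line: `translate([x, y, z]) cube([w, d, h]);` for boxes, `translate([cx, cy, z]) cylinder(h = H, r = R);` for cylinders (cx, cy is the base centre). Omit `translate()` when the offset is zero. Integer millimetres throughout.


translate([571, 349, 0]) cylinder(h = 1986, r = 203);


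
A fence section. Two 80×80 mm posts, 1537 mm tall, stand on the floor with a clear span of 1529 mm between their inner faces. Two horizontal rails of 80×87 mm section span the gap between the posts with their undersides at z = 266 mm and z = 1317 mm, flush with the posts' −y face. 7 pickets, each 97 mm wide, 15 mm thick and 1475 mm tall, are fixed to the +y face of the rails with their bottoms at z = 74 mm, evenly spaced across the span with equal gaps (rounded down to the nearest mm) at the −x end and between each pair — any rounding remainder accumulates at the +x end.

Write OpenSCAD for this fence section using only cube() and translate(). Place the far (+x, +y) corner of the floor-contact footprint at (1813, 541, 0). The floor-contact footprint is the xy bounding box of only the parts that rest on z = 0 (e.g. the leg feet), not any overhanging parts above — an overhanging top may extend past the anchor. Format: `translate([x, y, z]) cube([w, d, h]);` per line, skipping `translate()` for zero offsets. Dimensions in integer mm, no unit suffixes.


translate([124, 461, 0]) cube([80, 80, 1537]);
translate([1733, 461, 0]) cube([80, 80, 1537]);
translate([204, 461, 266]) cube([1529, 80, 87]);
translate([204, 461, 1317]) cube([1529, 80, 87]);
translate([310, 541, 74]) cube([97, 15, 1475]);
translate([513, 541, 74]) cube([97, 15, 1475]);
translate([716, 541, 74]) cube([97, 15, 1475]);
translate([919, 541, 74]) cube([97, 15, 1475]);
translate([1122, 541, 74]) cube([97, 15, 1475]);
translate([1325, 541, 74]) cube([97, 15, 1475]);
translate([1528, 541, 74]) cube([97, 15, 1475]);


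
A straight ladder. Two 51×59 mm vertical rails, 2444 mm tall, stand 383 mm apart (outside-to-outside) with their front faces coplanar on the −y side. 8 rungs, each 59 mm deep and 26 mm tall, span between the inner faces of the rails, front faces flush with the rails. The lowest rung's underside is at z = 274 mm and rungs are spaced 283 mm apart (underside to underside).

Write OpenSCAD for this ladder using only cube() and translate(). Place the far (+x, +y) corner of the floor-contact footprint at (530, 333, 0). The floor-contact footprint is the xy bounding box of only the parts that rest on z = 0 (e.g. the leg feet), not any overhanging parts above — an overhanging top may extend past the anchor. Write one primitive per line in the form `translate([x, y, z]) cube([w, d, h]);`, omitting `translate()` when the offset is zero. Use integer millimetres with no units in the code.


// rung span = 383 - 2*51 = 281
// rung[k] z = 274 + k*283
translate([147, 274, 0]) cube([51, 59, 2444]);
translate([479, 274, 0]) cube([51, 59, 2444]);
translate([198, 274, 274]) cube([281, 59, 26]);
translate([198, 274, 557]) cube([281, 59, 26]);
translate([198, 274, 840]) cube([281, 59, 26]);
translate([198, 274, 1123]) cube([281, 59, 26]);
translate([198, 274, 1406]) cube([281, 59, 26]);
translate([198, 274, 1689]) cube([281, 59, 26]);
translate([198, 274, 1972]) cube([281, 59, 26]);
translate([198, 274, 2255]) cube([281, 59, 26]);


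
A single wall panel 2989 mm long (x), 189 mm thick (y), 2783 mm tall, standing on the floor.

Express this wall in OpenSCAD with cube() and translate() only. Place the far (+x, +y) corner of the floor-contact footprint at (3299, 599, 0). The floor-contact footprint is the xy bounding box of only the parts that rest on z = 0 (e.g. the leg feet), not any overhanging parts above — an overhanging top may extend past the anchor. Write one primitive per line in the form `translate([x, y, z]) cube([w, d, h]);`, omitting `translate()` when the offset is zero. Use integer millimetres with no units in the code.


translate([310, 410, 0]) cube([2989, 189, 2783]);


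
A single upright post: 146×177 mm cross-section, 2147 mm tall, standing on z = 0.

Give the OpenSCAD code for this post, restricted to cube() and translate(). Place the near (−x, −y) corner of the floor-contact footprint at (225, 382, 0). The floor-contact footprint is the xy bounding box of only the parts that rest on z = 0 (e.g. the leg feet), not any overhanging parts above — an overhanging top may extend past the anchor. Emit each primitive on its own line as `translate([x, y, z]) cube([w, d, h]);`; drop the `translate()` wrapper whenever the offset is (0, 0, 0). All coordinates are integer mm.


translate([225, 382, 0]) cube([146, 177, 2147]);


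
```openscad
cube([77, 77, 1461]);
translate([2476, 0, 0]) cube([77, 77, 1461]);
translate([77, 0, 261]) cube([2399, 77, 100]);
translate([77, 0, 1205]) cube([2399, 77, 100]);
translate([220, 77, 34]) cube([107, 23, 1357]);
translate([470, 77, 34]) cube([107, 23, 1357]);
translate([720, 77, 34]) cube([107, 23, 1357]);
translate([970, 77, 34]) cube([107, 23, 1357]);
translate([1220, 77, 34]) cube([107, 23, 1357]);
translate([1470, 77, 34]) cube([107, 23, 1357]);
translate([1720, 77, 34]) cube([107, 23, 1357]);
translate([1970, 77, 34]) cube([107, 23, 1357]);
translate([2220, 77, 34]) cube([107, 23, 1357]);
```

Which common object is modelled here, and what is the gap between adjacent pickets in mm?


A fence section. The picket gap is 143 mm.

Two posts, two rails, 9 pickets — a fence section. Span 2399 mm holds 9 pickets of 107 mm with 10 equal gaps: ⌊(2399 − 9·107) / 10⌋ = 143 mm.


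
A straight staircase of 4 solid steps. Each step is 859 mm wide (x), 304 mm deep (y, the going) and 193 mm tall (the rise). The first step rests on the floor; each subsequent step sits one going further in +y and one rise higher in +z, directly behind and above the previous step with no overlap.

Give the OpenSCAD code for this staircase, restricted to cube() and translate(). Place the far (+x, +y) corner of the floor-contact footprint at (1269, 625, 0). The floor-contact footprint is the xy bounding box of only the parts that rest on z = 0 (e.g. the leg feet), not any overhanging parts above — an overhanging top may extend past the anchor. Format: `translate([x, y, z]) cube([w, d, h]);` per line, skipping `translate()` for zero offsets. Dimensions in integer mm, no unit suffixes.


translate([410, 321, 0]) cube([859, 304, 193]);
translate([410, 625, 193]) cube([859, 304, 193]);
translate([410, 929, 386]) cube([859, 304, 193]);
translate([410, 1233, 579]) cube([859, 304, 193]);


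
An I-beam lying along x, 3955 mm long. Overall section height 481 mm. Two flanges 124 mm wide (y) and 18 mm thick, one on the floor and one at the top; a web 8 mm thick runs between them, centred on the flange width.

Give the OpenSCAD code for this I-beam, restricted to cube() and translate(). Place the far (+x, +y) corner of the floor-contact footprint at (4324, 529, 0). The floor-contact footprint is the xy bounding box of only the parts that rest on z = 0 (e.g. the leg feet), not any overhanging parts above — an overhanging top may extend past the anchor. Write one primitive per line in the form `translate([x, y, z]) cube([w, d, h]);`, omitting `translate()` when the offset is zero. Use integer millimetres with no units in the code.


translate([369, 405, 0]) cube([3955, 124, 18]);
translate([369, 463, 18]) cube([3955, 8, 445]);
translate([369, 405, 463]) cube([3955, 124, 18]);


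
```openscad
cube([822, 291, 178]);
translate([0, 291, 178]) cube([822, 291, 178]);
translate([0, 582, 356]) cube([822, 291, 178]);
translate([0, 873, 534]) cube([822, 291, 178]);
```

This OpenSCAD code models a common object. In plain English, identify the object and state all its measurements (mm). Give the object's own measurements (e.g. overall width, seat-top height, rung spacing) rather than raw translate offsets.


A straight staircase of 4 solid steps. Each step is 822 mm wide (x), 291 mm deep (y, the going) and 178 mm tall (the rise). The first step rests on the floor; each subsequent step sits one going further in +y and one rise higher in +z, directly behind and above the previous step with no overlap.


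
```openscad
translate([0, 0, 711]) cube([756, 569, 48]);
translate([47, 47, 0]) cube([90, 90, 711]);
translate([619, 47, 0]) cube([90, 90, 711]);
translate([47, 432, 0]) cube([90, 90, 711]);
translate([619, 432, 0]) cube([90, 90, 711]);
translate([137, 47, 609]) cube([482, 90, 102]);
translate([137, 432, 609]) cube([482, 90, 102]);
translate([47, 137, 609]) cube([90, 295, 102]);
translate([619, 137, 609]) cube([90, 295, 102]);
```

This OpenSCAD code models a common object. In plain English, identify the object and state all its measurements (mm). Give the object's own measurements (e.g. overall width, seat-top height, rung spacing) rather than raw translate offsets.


A rectangular dining table. The top is 756×569×48 mm with its upper surface at z = 759 mm. It stands on four 90×90 mm square legs, each inset 47 mm from the nearest pair of top edges, running from the floor to the underside of the top. Four apron rails, 90 mm thick and 102 mm tall, run between adjacent legs with their top edges flush with the underside of the top and their outer faces flush with the legs' outer faces.


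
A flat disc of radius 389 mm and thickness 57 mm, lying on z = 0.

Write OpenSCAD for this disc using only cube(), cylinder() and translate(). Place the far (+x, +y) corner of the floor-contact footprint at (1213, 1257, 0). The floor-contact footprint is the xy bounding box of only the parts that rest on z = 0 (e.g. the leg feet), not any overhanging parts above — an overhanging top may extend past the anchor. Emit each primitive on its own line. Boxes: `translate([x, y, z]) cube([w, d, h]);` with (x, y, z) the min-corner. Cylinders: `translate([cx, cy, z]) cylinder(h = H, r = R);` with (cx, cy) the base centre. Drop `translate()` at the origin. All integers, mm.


translate([824, 868, 0]) cylinder(h = 57, r = 389);


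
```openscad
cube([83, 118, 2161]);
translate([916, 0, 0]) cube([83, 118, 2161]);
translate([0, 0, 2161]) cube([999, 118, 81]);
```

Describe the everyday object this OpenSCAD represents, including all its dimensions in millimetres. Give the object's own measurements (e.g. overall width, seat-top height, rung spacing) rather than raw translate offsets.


A door frame. The clear opening is 833 mm wide and 2161 mm high. Two 83 mm wide jambs, 118 mm deep, stand either side of the opening from the floor to the top of the opening. A 81 mm thick head sits across the top of both jambs, spanning the full outside width of the frame.


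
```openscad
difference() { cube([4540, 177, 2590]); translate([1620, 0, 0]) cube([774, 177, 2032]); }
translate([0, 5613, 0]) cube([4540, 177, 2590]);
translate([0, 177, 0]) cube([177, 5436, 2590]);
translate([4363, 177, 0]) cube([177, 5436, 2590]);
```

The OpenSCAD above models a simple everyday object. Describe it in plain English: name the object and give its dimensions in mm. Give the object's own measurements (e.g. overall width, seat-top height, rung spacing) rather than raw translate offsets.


A single room: four walls, each 2590 mm tall and 177 mm thick, enclosing an outside footprint 4540×5790 mm (x × y), no floor or roof. The front and back walls (−y and +y sides) run the full x-width; the side walls fit between their inner faces. A door opening 774 mm wide and 2032 mm tall is cut through the front wall from the floor up, its −x edge 1620 mm from the wall's −x end.


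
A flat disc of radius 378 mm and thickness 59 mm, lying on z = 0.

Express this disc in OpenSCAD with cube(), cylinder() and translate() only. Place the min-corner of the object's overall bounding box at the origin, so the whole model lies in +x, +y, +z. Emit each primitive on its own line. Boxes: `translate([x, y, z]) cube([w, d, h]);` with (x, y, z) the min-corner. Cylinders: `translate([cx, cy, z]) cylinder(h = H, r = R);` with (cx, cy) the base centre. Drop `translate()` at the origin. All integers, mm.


translate([378, 378, 0]) cylinder(h = 59, r = 378);


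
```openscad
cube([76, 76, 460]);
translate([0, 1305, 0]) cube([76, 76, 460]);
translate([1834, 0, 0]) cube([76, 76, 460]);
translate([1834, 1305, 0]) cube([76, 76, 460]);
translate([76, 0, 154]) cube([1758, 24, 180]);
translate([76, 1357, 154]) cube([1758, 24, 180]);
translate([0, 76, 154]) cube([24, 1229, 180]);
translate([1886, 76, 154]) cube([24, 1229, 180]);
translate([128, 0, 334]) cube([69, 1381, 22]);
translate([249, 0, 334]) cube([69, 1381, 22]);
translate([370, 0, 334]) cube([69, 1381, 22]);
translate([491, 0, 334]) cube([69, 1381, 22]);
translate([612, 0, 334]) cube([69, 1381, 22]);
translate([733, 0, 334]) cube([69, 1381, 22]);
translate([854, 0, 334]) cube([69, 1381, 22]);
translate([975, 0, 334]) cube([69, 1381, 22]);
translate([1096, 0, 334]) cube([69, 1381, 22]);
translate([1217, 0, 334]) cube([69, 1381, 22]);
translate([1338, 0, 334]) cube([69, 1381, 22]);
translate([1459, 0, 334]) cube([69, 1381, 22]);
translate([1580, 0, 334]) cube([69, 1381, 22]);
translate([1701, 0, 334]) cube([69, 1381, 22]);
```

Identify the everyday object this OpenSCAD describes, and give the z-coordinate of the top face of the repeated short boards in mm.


A bed frame. The slat-top height is 356 mm.

Four posts, four rails, and a row of slats — a bed frame. Slats sit on the rails at z = 154 + 180 = 334; with slat thickness 22, the top is 356 mm.


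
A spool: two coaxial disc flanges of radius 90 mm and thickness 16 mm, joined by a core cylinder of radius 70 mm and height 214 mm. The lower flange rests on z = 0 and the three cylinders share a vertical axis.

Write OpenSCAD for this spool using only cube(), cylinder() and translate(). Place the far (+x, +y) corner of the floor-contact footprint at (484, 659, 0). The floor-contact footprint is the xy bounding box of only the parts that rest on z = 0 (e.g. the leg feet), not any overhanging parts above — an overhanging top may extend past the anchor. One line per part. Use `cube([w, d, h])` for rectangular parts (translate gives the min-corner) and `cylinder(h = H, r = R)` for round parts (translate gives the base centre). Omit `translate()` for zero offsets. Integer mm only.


translate([394, 569, 0]) cylinder(h = 16, r = 90);
translate([394, 569, 16]) cylinder(h = 214, r = 70);
translate([394, 569, 230]) cylinder(h = 16, r = 90);


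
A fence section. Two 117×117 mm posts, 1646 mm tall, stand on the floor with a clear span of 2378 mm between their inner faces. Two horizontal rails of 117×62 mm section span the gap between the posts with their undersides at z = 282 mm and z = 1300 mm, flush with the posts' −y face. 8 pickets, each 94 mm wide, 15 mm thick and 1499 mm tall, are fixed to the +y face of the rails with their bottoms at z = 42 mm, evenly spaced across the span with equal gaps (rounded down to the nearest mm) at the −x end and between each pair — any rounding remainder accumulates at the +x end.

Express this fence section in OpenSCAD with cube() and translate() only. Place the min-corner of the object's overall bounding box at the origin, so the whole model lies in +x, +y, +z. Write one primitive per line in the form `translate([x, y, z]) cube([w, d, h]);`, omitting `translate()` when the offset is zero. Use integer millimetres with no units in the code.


cube([117, 117, 1646]);
translate([2495, 0, 0]) cube([117, 117, 1646]);
translate([117, 0, 282]) cube([2378, 117, 62]);
translate([117, 0, 1300]) cube([2378, 117, 62]);
translate([297, 117, 42]) cube([94, 15, 1499]);
translate([571, 117, 42]) cube([94, 15, 1499]);
translate([845, 117, 42]) cube([94, 15, 1499]);
translate([1119, 117, 42]) cube([94, 15, 1499]);
translate([1393, 117, 42]) cube([94, 15, 1499]);
translate([1667, 117, 42]) cube([94, 15, 1499]);
translate([1941, 117, 42]) cube([94, 15, 1499]);
translate([2215, 117, 42]) cube([94, 15, 1499]);


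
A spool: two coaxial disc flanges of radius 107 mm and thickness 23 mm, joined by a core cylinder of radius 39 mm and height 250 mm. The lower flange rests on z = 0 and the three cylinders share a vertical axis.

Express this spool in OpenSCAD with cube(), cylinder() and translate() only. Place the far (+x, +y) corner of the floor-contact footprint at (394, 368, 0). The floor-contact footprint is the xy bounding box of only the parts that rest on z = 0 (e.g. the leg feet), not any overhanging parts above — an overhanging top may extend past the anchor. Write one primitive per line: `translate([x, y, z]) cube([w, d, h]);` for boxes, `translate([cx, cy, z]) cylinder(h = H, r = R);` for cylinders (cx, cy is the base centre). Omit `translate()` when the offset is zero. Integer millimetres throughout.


translate([287, 261, 0]) cylinder(h = 23, r = 107);
translate([287, 261, 23]) cylinder(h = 250, r = 39);
translate([287, 261, 273]) cylinder(h = 23, r = 107);


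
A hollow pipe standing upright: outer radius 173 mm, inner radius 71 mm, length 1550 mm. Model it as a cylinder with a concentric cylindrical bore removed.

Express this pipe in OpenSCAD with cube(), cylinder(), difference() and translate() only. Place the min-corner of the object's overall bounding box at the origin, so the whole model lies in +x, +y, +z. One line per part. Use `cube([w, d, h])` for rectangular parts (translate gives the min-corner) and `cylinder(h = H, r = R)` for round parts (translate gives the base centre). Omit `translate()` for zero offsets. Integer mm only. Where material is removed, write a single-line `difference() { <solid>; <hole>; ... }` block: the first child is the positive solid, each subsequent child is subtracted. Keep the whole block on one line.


difference() { translate([173, 173, 0]) cylinder(h = 1550, r = 173); translate([173, 173, 0]) cylinder(h = 1550, r = 71); }


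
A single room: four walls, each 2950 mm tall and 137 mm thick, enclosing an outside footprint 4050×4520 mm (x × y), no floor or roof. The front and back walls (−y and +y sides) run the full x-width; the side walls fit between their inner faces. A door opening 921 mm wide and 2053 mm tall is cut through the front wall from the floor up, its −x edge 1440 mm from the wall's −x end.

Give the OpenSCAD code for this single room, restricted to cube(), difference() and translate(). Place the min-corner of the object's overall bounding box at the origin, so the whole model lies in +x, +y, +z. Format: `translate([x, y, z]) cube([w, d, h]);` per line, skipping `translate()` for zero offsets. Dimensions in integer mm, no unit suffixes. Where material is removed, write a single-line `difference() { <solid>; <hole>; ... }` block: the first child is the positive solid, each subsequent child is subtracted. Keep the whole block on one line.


difference() { cube([4050, 137, 2950]); translate([1440, 0, 0]) cube([921, 137, 2053]); }
translate([0, 4383, 0]) cube([4050, 137, 2950]);
translate([0, 137, 0]) cube([137, 4246, 2950]);
translate([3913, 137, 0]) cube([137, 4246, 2950]);


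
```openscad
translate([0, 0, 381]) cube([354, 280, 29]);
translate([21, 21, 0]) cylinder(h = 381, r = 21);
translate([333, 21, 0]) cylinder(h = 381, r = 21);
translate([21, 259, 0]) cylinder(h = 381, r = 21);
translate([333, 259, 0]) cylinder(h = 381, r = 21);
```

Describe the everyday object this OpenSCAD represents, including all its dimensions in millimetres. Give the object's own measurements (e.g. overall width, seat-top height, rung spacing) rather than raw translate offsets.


A four-legged stool. The seat is a 354×280×29 mm slab whose top surface is at z = 410 mm; four round legs, each 42 mm in diameter, run from the floor (z = 0) to the underside of the seat, each leg's axis is inset half a diameter from the nearest pair of seat edges (so the leg's bounding box is flush with the corner).


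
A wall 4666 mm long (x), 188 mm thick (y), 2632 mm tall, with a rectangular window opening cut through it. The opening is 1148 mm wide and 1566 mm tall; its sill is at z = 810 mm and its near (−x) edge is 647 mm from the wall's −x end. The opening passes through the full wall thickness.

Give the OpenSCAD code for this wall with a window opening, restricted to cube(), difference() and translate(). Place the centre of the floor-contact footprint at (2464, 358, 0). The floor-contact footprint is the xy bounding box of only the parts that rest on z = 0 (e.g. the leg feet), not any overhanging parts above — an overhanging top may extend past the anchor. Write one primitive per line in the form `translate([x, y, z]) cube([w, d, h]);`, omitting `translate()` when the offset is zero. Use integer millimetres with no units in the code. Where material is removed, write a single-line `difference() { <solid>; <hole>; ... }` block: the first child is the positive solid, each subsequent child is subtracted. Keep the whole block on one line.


difference() { translate([131, 264, 0]) cube([4666, 188, 2632]); translate([778, 264, 810]) cube([1148, 188, 1566]); }
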